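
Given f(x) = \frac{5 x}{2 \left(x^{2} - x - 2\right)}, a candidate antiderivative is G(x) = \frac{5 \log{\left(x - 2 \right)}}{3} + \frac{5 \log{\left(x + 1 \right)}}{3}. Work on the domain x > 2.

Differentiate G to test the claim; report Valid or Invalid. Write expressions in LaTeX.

d/dx[G] = \frac{10 x - 5}{3 x^{2} - 3 x - 6}
d/dx[G] - f(x) = \frac{5}{6 x + 6} != 0.

Invalid: d/dx[G] - f = \frac{5}{6 x + 6}, which is not 0.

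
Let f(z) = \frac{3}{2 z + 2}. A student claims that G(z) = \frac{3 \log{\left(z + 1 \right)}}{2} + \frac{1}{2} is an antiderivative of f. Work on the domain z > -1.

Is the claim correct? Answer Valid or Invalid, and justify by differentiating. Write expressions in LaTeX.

d/dz[G] = \frac{3}{2 z + 2}
This equals f(z) exactly, so the claim holds.

Valid - the claim checks out under differentiation.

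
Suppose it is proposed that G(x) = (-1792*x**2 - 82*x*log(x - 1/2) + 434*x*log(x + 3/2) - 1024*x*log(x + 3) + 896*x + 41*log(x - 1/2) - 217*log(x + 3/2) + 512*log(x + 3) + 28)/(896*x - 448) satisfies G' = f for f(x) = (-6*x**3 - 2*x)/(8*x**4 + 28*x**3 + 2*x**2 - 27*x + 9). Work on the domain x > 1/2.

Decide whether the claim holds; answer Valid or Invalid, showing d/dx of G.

d/dx[G] = (-16*x**4 - 62*x**3 - 4*x**2 + 52*x - 18)/(8*x**4 + 28*x**3 + 2*x**2 - 27*x + 9)
d/dx[G] - f(x) = -2 != 0.

Invalid: d/dx[G] - f = -2, which is not 0.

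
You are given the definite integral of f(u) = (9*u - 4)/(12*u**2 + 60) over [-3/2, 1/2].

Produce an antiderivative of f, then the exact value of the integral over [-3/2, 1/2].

Antiderivative: F(u) = -(-45*log(u**2 + 5) + 8*sqrt(5)*atan(sqrt(5)*u/5))/120; value = -3*log(29/4)/8 - sqrt(5)*atan(3*sqrt(5)/10)/15 - sqrt(5)*atan(sqrt(5)/10)/15 + 3*log(21/4)/8

A first test for any F(u): its u-derivative must equal f(u) identically.
F(u) = -(-45*log(u**2 + 5) + 8*sqrt(5)*atan(sqrt(5)*u/5))/120 is an antiderivative of f.
Check: d/du[-(-45*log(u**2 + 5) + 8*sqrt(5)*atan(sqrt(5)*u/5))/120] = (9*u - 4)/(12*u**2 + 60) = f(u).
F(1/2) = -sqrt(5)*atan(sqrt(5)/10)/15 + 3*log(21/4)/8; F(-3/2) = sqrt(5)*atan(3*sqrt(5)/10)/15 + 3*log(29/4)/8.
Integral = F(1/2) - F(-3/2) = -3*log(29/4)/8 - sqrt(5)*atan(3*sqrt(5)/10)/15 - sqrt(5)*atan(sqrt(5)/10)/15 + 3*log(21/4)/8.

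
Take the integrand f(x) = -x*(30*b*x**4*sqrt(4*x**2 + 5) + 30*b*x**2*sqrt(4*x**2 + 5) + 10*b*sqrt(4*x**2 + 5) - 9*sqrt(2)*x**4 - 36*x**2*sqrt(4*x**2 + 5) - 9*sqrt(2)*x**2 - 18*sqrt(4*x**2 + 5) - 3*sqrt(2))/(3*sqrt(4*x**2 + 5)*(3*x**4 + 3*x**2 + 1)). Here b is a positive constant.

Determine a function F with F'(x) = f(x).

A first test for any F(x): its x-derivative must equal f(x) identically.
Check: d/dx[-(20*b*x**2 - 3*sqrt(2)*sqrt(4*x**2 + 5) - 12*log(x**4 + x**2 + 1/3))/12] = (-30*b*x**5*sqrt(4*x**2 + 5) - 30*b*x**3*sqrt(4*x**2 + 5) - 10*b*x*sqrt(4*x**2 + 5) + 9*sqrt(2)*x**5 + 36*x**3*sqrt(4*x**2 + 5) + 9*sqrt(2)*x**3 + 18*x*sqrt(4*x**2 + 5) + 3*sqrt(2)*x)/(9*x**4*sqrt(4*x**2 + 5) + 9*x**2*sqrt(4*x**2 + 5) + 3*sqrt(4*x**2 + 5)), which equals f(x).

An antiderivative is F(x) = -(20*b*x**2 - 3*sqrt(2)*sqrt(4*x**2 + 5) - 12*log(x**4 + x**2 + 1/3))/12.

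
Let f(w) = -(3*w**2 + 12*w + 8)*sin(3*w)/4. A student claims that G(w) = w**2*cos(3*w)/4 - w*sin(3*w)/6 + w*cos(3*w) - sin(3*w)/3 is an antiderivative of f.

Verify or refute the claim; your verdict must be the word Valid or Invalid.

d/dw[G] = -3*w**2*sin(3*w)/4 - 3*w*sin(3*w) - sin(3*w)/6
d/dw[G] - f(w) = 11*sin(3*w)/6 != 0.

Invalid: d/dw[G] - f = 11*sin(3*w)/6, which is not 0.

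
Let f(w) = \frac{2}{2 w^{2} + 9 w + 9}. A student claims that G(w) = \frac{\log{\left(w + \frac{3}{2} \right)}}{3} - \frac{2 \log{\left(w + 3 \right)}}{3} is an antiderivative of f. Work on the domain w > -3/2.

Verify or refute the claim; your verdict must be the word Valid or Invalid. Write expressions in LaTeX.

d/dw[G] = - \frac{2 w}{6 w^{2} + 27 w + 27}
d/dw[G] - f(w) = - \frac{2}{6 w + 9} != 0.

Invalid: d/dw[G] - f = - \frac{2}{6 w + 9}, which is not 0.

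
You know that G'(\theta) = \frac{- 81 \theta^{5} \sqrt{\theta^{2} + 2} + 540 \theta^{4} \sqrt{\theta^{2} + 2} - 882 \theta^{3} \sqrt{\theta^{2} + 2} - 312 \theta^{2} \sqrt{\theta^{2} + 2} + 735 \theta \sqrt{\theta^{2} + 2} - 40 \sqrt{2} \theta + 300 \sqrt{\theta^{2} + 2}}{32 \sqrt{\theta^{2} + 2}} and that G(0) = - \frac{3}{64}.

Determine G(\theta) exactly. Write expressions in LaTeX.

G(\theta) = - \frac{27 \theta^{6} - 216 \theta^{5} + 441 \theta^{4} + 208 \theta^{3} - 735 \theta^{2} - 600 \theta + 80 \sqrt{2} \sqrt{\theta^{2} + 2} - 157}{64}

The proposed G(\theta) is checked by its d/d\theta: the result must match the given G'(\theta).
A general antiderivative is - \frac{5 \sqrt{\frac{\theta^{2}}{2} + 1}}{2} - \left(\frac{3 \theta^{2}}{4} - 2 \theta - \frac{5}{4}\right)^{3} + C.
The condition gives C = - \frac{3}{64} - (- \frac{35}{64}) = \frac{1}{2}.
So G(\theta) = - \frac{27 \theta^{6} - 216 \theta^{5} + 441 \theta^{4} + 208 \theta^{3} - 735 \theta^{2} - 600 \theta + 80 \sqrt{2} \sqrt{\theta^{2} + 2} - 157}{64}.
Check: d/d\theta[- \frac{27 \theta^{6} - 216 \theta^{5} + 441 \theta^{4} + 208 \theta^{3} - 735 \theta^{2} - 600 \theta + 80 \sqrt{2} \sqrt{\theta^{2} + 2} - 157}{64}] = \frac{- 81 \theta^{5} \sqrt{\theta^{2} + 2} + 540 \theta^{4} \sqrt{\theta^{2} + 2} - 882 \theta^{3} \sqrt{\theta^{2} + 2} - 312 \theta^{2} \sqrt{\theta^{2} + 2} + 735 \theta \sqrt{\theta^{2} + 2} - 40 \sqrt{2} \theta + 300 \sqrt{\theta^{2} + 2}}{32 \sqrt{\theta^{2} + 2}} = G'(\theta).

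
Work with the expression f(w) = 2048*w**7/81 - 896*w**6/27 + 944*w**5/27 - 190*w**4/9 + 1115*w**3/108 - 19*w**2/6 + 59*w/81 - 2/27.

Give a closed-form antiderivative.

An antiderivative is F(w) = 256*w**8/81 - 128*w**7/27 + 472*w**6/81 - 38*w**5/9 + 1115*w**4/432 - 19*w**3/18 + 59*w**2/162 - 2*w/27.

f matches the chain-rule pattern g'(h)*h' with inner function h(w) = -4*w**2/3 + w/2 - 1/3; substituting u = h(w) collapses the integral.
Check: d/dw[256*w**8/81 - 128*w**7/27 + 472*w**6/81 - 38*w**5/9 + 1115*w**4/432 - 19*w**3/18 + 59*w**2/162 - 2*w/27] = 2048*w**7/81 - 896*w**6/27 + 944*w**5/27 - 190*w**4/9 + 1115*w**3/108 - 19*w**2/6 + 59*w/81 - 2/27 = f(w).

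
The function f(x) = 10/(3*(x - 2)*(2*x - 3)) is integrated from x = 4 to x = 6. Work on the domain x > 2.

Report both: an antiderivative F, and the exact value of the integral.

Antiderivative: F(x) = 10*log(x - 2)/3 - 10*log(x - 3/2)/3; value = -10*log(9/2)/3 - 10*log(2)/3 + 10*log(5/2)/3 + 10*log(4)/3

Factor the denominator (3*(x - 2)*(2*x - 3)) and decompose: f = -20/(3*(2*x - 3)) + 10/(3*(x - 2)); each piece integrates to a log, atan, or power term.
F(x) = 10*log(x - 2)/3 - 10*log(x - 3/2)/3 is an antiderivative of f.
Check: d/dx[10*log(x - 2)/3 - 10*log(x - 3/2)/3] = 10/(6*x**2 - 21*x + 18), which equals f(x).
F(6) = -10*log(9/2)/3 + 10*log(4)/3; F(4) = -10*log(5/2)/3 + 10*log(2)/3.
Integral = F(6) - F(4) = -10*log(9/2)/3 - 10*log(2)/3 + 10*log(5/2)/3 + 10*log(4)/3.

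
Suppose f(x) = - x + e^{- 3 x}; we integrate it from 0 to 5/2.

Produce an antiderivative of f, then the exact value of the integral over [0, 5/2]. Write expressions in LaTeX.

Antiderivative: F(x) = \frac{\left(- 3 x^{2} e^{3 x} - 18 e^{3 x} - 2\right) e^{- 3 x}}{6}; value = - \frac{67}{24} - \frac{1}{3 e^{\frac{15}{2}}}

Integrate term by term and add the pieces.
F(x) = \frac{\left(- 3 x^{2} e^{3 x} - 18 e^{3 x} - 2\right) e^{- 3 x}}{6} is an antiderivative of f.
Check: d/dx[\frac{\left(- 3 x^{2} e^{3 x} - 18 e^{3 x} - 2\right) e^{- 3 x}}{6}] = \left(- x e^{3 x} + 1\right) e^{- 3 x}, which equals f(x).
F(5/2) = - \frac{49}{8} - \frac{1}{3 e^{\frac{15}{2}}}; F(0) = - \frac{10}{3}.
Integral = F(5/2) - F(0) = - \frac{67}{24} - \frac{1}{3 e^{\frac{15}{2}}}.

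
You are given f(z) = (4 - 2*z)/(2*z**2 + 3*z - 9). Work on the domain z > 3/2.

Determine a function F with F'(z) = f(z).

An antiderivative is F(z) = log(z - 3/2)/9 - 10*log(z + 3)/9.

Factor the denominator ((z + 3)*(2*z - 3)) and decompose: f = 2/(9*(2*z - 3)) - 10/(9*(z + 3)); each piece integrates to a log, atan, or power term.
Check: d/dz[log(z - 3/2)/9 - 10*log(z + 3)/9] = (4 - 2*z)/(2*z**2 + 3*z - 9) = f(z).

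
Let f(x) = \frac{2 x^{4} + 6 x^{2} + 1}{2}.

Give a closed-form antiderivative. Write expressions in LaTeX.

An antiderivative is F(x) = \frac{x \left(2 x^{4} + 10 x^{2} + 5\right)}{10}.

For F(x) to be correct the identity F'(x) - f(x) = 0 must hold.
Check: d/dx[\frac{x \left(2 x^{4} + 10 x^{2} + 5\right)}{10}] = x^{4} + 3 x^{2} + \frac{1}{2}, which equals f(x).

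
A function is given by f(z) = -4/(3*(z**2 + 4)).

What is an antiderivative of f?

An antiderivative F(z) passes only if d/dz[F] lands on f(z) exactly.
Check: d/dz[-2*atan(z/2)/3] = -4/(3*z**2 + 12), which equals f(z).

An antiderivative is F(z) = -2*atan(z/2)/3.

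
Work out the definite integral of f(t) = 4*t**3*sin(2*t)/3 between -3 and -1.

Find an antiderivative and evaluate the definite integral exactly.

Any candidate F(t) must reproduce f(t) exactly when differentiated.
F(t) = -2*t**3*cos(2*t)/3 + t**2*sin(2*t) + t*cos(2*t) - sin(2*t)/2 is an antiderivative of f.
Check: d/dt[-2*t**3*cos(2*t)/3 + t**2*sin(2*t) + t*cos(2*t) - sin(2*t)/2] = 4*t**3*sin(2*t)/3 = f(t).
F(-1) = -sin(2)/2 - cos(2)/3; F(-3) = -17*sin(6)/2 + 15*cos(6).
Integral = F(-1) - F(-3) = -15*cos(6) + 17*sin(6)/2 - sin(2)/2 - cos(2)/3.

Antiderivative: F(t) = -2*t**3*cos(2*t)/3 + t**2*sin(2*t) + t*cos(2*t) - sin(2*t)/2; value = -15*cos(6) + 17*sin(6)/2 - sin(2)/2 - cos(2)/3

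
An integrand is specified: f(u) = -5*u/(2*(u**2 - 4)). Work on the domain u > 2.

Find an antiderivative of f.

Factor the denominator (2*(u - 2)*(u + 2)) and decompose: f = -5/(4*(u + 2)) - 5/(4*(u - 2)); each piece integrates to a log, atan, or power term.
Check: d/du[-5*log(u**2 - 4)/4] = -5*u/(2*u**2 - 8), which equals f(u).

An antiderivative is F(u) = -5*log(u**2 - 4)/4.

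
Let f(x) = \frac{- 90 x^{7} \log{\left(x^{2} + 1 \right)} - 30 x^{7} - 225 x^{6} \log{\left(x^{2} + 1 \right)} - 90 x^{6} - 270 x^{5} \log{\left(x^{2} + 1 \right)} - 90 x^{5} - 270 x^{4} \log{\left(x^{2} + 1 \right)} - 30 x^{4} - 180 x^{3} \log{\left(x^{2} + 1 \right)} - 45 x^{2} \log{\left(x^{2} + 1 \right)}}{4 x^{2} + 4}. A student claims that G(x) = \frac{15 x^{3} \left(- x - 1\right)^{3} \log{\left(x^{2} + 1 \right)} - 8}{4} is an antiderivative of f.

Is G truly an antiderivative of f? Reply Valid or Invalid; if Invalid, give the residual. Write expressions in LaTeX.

d/dx[G] = \frac{- 90 x^{7} \log{\left(x^{2} + 1 \right)} - 30 x^{7} - 225 x^{6} \log{\left(x^{2} + 1 \right)} - 90 x^{6} - 270 x^{5} \log{\left(x^{2} + 1 \right)} - 90 x^{5} - 270 x^{4} \log{\left(x^{2} + 1 \right)} - 30 x^{4} - 180 x^{3} \log{\left(x^{2} + 1 \right)} - 45 x^{2} \log{\left(x^{2} + 1 \right)}}{4 x^{2} + 4}
This equals f(x) exactly, so the claim holds.

Valid: G'(x) = f(x).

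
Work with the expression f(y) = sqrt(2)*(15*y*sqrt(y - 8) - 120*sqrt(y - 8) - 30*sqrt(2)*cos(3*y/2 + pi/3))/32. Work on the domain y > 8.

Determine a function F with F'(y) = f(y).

An antiderivative is F(y) = sqrt(2)*(3*y**2*sqrt(y - 8) - 48*y*sqrt(y - 8) + 192*sqrt(y - 8) - 10*sqrt(2)*sin(3*y/2 + pi/3))/16.

Check any antiderivative F(y) by computing F'(y) and comparing it with f(y).
Check: d/dy[sqrt(2)*(3*y**2*sqrt(y - 8) - 48*y*sqrt(y - 8) + 192*sqrt(y - 8) - 10*sqrt(2)*sin(3*y/2 + pi/3))/16] = (15*sqrt(2)*y**2 - 240*sqrt(2)*y - 60*sqrt(y - 8)*cos(3*y/2 + pi/3) + 960*sqrt(2))/(32*sqrt(y - 8)), which equals f(y).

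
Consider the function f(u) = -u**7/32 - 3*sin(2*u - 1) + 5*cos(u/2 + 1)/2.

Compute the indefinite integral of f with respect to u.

The integrand splits into summands that can be handled one at a time.
Check: d/du[-u**8/256 + 5*sin(u/2 + 1) + 3*cos(2*u - 1)/2] = -u**7/32 - 3*sin(2*u - 1) + 5*cos(u/2 + 1)/2 = f(u).

F(u) = -u**8/256 + 5*sin(u/2 + 1) + 3*cos(2*u - 1)/2 + C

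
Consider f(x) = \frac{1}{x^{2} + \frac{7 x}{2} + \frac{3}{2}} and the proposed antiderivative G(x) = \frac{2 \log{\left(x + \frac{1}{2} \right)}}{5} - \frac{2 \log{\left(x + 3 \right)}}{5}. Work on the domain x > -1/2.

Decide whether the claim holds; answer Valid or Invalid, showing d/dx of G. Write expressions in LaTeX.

d/dx[G] = \frac{2}{2 x^{2} + 7 x + 3}
This equals f(x) exactly, so the claim holds.

Valid - the claim checks out under differentiation.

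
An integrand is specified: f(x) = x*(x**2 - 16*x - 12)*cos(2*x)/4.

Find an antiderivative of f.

Any candidate F(x) must reproduce f(x) exactly when differentiated.
Check: d/dx[x**3*sin(2*x)/8 - 2*x**2*sin(2*x) + 3*x**2*cos(2*x)/16 - 27*x*sin(2*x)/16 - 2*x*cos(2*x) + sin(2*x) - 27*cos(2*x)/32] = x**3*cos(2*x)/4 - 4*x**2*cos(2*x) - 3*x*cos(2*x), which equals f(x).

An antiderivative is F(x) = x**3*sin(2*x)/8 - 2*x**2*sin(2*x) + 3*x**2*cos(2*x)/16 - 27*x*sin(2*x)/16 - 2*x*cos(2*x) + sin(2*x) - 27*cos(2*x)/32.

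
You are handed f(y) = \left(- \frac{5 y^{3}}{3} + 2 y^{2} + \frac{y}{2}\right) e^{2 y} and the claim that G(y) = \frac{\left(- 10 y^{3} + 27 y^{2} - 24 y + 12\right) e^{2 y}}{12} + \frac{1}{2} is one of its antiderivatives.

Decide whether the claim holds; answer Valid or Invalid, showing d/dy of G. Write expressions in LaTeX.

d/dy[G] = - \frac{5 y^{3} e^{2 y}}{3} + 2 y^{2} e^{2 y} + \frac{y e^{2 y}}{2}
This equals f(y) exactly, so the claim holds.

Valid: G'(y) = f(y).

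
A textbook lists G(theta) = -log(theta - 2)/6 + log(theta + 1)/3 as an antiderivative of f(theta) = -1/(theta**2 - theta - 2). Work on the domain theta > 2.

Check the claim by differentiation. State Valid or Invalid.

Invalid: d/dtheta[G] - f = 1/(6*theta - 12), which is not 0.

d/dtheta[G] = (theta - 5)/(6*theta**2 - 6*theta - 12)
d/dtheta[G] - f(theta) = 1/(6*theta - 12) != 0.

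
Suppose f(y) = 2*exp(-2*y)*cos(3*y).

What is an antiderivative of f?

An antiderivative F(y) passes only if d/dy[F] lands on f(y) exactly.
Check: d/dy[2*(3*sin(3*y) - 2*cos(3*y))*exp(-2*y)/13] = 2*exp(-2*y)*cos(3*y) = f(y).

An antiderivative is F(y) = 2*(3*sin(3*y) - 2*cos(3*y))*exp(-2*y)/13.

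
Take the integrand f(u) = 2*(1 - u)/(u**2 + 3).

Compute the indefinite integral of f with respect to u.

Since d/du undoes antidifferentiation here, F'(u) = f(u) is required of F(u).
Check: d/du[-log(u**2 + 3) + 2*sqrt(3)*atan(sqrt(3)*u/3)/3] = (2 - 2*u)/(u**2 + 3), which equals f(u).

F(u) = -log(u**2 + 3) + 2*sqrt(3)*atan(sqrt(3)*u/3)/3 + C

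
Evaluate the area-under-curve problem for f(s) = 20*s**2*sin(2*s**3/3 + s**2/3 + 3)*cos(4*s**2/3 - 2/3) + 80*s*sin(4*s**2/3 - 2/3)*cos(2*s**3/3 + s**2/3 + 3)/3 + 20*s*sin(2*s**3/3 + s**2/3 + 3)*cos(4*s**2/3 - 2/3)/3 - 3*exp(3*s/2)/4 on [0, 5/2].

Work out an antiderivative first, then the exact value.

Integrate term by term and add the pieces.
F(s) = -exp(3*s/2)/2 - 10*cos(4*s**2/3 - 2/3)*cos(2*s**3/3 + s**2/3 + 3) is an antiderivative of f.
Check: d/ds[-exp(3*s/2)/2 - 10*cos(4*s**2/3 - 2/3)*cos(2*s**3/3 + s**2/3 + 3)] = 20*s**2*sin(2*s**3/3 + s**2/3 + 3)*cos(4*s**2/3 - 2/3) + 80*s*sin(4*s**2/3 - 2/3)*cos(2*s**3/3 + s**2/3 + 3)/3 + 20*s*sin(2*s**3/3 + s**2/3 + 3)*cos(4*s**2/3 - 2/3)/3 - 3*exp(3*s/2)/4 = f(s).
F(5/2) = -exp(15/4)/2 - 10*cos(23/3)*cos(31/2); F(0) = -1/2 - 10*cos(2/3)*cos(3).
Integral = F(5/2) - F(0) = -exp(15/4)/2 + 10*cos(2/3)*cos(3) + 1/2 - 10*cos(23/3)*cos(31/2).

Antiderivative: F(s) = -exp(3*s/2)/2 - 10*cos(4*s**2/3 - 2/3)*cos(2*s**3/3 + s**2/3 + 3); value = -exp(15/4)/2 + 10*cos(2/3)*cos(3) + 1/2 - 10*cos(23/3)*cos(31/2)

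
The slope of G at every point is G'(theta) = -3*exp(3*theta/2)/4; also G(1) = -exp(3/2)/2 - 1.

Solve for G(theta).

Since d/dtheta undoes antidifferentiation here, G(theta) must give back the stated G'(theta).
A general antiderivative is -exp(3*theta/2)/2 + C.
The condition gives C = -exp(3/2)/2 - 1 - (-exp(3/2)/2) = -1.
So G(theta) = -(exp(3*theta/2) + 2)/2.
Check: d/dtheta[-(exp(3*theta/2) + 2)/2] = -3*exp(3*theta/2)/4 = G'(theta).

G(theta) = -(exp(3*theta/2) + 2)/2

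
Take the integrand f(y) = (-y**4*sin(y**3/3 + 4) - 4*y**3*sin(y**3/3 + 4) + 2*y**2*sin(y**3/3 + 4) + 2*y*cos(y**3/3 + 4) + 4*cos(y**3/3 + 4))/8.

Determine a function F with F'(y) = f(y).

Recognize the product-rule pattern: f = u'v + uv' with u = y**2/8 + y/2 - 1/4, v = cos(y**3/3 + 4), so integration by parts undoes it.
Check: d/dy[(y**2 + 4*y - 2)*cos(y**3/3 + 4)/8] = -y**4*sin(y**3/3 + 4)/8 - y**3*sin(y**3/3 + 4)/2 + y**2*sin(y**3/3 + 4)/4 + y*cos(y**3/3 + 4)/4 + cos(y**3/3 + 4)/2, which equals f(y).

An antiderivative is F(y) = (y**2 + 4*y - 2)*cos(y**3/3 + 4)/8.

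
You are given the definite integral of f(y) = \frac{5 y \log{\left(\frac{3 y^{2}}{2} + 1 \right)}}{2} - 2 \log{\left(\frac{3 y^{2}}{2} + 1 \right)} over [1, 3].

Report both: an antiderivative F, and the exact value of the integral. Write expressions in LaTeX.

The integrand splits into summands that can be handled one at a time.
F(y) = \frac{- 15 y^{2} + 3 y \left(5 y - 8\right) \log{\left(\frac{3 y^{2}}{2} + 1 \right)} + 48 y + 10 \log{\left(y^{2} + \frac{2}{3} \right)} - 16 \sqrt{6} \operatorname{atan}{\left(\frac{\sqrt{6} y}{2} \right)}}{12} is an antiderivative of f.
Check: d/dy[\frac{- 15 y^{2} + 3 y \left(5 y - 8\right) \log{\left(\frac{3 y^{2}}{2} + 1 \right)} + 48 y + 10 \log{\left(y^{2} + \frac{2}{3} \right)} - 16 \sqrt{6} \operatorname{atan}{\left(\frac{\sqrt{6} y}{2} \right)}}{12}] = \frac{5 y \log{\left(\frac{3 y^{2}}{2} + 1 \right)}}{2} - 2 \log{\left(\frac{3 y^{2}}{2} + 1 \right)} = f(y).
F(3) = - \frac{4 \sqrt{6} \operatorname{atan}{\left(\frac{3 \sqrt{6}}{2} \right)}}{3} + \frac{3}{4} + \frac{5 \log{\left(\frac{29}{3} \right)}}{6} + \frac{21 \log{\left(\frac{29}{2} \right)}}{4}; F(1) = - \frac{4 \sqrt{6} \operatorname{atan}{\left(\frac{\sqrt{6}}{2} \right)}}{3} - \frac{3 \log{\left(\frac{5}{2} \right)}}{4} + \frac{5 \log{\left(\frac{5}{3} \right)}}{6} + \frac{11}{4}.
Integral = F(3) - F(1) = - \frac{4 \sqrt{6} \operatorname{atan}{\left(\frac{3 \sqrt{6}}{2} \right)}}{3} - 2 - \frac{5 \log{\left(\frac{5}{3} \right)}}{6} + \frac{3 \log{\left(\frac{5}{2} \right)}}{4} + \frac{5 \log{\left(\frac{29}{3} \right)}}{6} + \frac{4 \sqrt{6} \operatorname{atan}{\left(\frac{\sqrt{6}}{2} \right)}}{3} + \frac{21 \log{\left(\frac{29}{2} \right)}}{4}.

Antiderivative: F(y) = \frac{- 15 y^{2} + 3 y \left(5 y - 8\right) \log{\left(\frac{3 y^{2}}{2} + 1 \right)} + 48 y + 10 \log{\left(y^{2} + \frac{2}{3} \right)} - 16 \sqrt{6} \operatorname{atan}{\left(\frac{\sqrt{6} y}{2} \right)}}{12}; value = - \frac{4 \sqrt{6} \operatorname{atan}{\left(\frac{3 \sqrt{6}}{2} \right)}}{3} - 2 - \frac{5 \log{\left(\frac{5}{3} \right)}}{6} + \frac{3 \log{\left(\frac{5}{2} \right)}}{4} + \frac{5 \log{\left(\frac{29}{3} \right)}}{6} + \frac{4 \sqrt{6} \operatorname{atan}{\left(\frac{\sqrt{6}}{2} \right)}}{3} + \frac{21 \log{\left(\frac{29}{2} \right)}}{4}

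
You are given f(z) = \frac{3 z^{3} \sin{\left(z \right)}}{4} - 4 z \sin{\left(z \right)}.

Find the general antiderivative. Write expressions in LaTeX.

The integrand splits into summands that can be handled one at a time.
Check: d/dz[- \frac{3 z^{3} \cos{\left(z \right)}}{4} + \frac{9 z^{2} \sin{\left(z \right)}}{4} + \frac{17 z \cos{\left(z \right)}}{2} - \frac{17 \sin{\left(z \right)}}{2}] = \frac{3 z^{3} \sin{\left(z \right)}}{4} - 4 z \sin{\left(z \right)} = f(z).

F(z) = - \frac{3 z^{3} \cos{\left(z \right)}}{4} + \frac{9 z^{2} \sin{\left(z \right)}}{4} + \frac{17 z \cos{\left(z \right)}}{2} - \frac{17 \sin{\left(z \right)}}{2} + C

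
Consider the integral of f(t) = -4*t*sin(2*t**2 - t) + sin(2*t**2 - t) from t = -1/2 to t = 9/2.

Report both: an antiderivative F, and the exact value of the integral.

Antiderivative: F(t) = cos(2*t**2 - t); value = -cos(1) + cos(36)

f matches the chain-rule pattern g'(h)*h' with inner function h(t) = 2*t**2 - t; substituting u = h(t) collapses the integral.
F(t) = cos(2*t**2 - t) is an antiderivative of f.
Check: d/dt[cos(2*t**2 - t)] = -4*t*sin(2*t**2 - t) + sin(2*t**2 - t) = f(t).
F(9/2) = cos(36); F(-1/2) = cos(1).
Integral = F(9/2) - F(-1/2) = -cos(1) + cos(36).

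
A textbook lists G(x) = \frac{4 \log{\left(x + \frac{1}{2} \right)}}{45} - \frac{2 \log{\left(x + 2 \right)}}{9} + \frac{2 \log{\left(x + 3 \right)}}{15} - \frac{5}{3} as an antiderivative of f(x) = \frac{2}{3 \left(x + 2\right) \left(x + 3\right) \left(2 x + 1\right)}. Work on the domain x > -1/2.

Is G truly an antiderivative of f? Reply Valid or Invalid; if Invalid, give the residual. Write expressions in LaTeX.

d/dx[G] = \frac{2}{6 x^{3} + 33 x^{2} + 51 x + 18}
This equals f(x) exactly, so the claim holds.

Valid - differentiating G returns exactly f.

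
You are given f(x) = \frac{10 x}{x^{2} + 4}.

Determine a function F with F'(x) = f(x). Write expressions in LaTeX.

The substitution u = x^{2} + 4 works: f is exactly (dF/du)*(du/dx) for that inner function.
Check: d/dx[5 \log{\left(x^{2} + 4 \right)}] = \frac{10 x}{x^{2} + 4} = f(x).

An antiderivative is F(x) = 5 \log{\left(x^{2} + 4 \right)}.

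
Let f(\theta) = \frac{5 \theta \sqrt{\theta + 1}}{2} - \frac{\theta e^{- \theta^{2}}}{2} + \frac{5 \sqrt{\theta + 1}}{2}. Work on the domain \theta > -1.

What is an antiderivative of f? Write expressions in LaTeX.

An antiderivative is F(\theta) = \left(\theta + 1\right)^{\frac{5}{2}} + \frac{e^{- \theta^{2}}}{4}.

Integrate term by term and add the pieces.
Check: d/d\theta[\left(\theta + 1\right)^{\frac{5}{2}} + \frac{e^{- \theta^{2}}}{4}] = \frac{\left(5 \theta \sqrt{\theta + 1} e^{\theta^{2}} - \theta + 5 \sqrt{\theta + 1} e^{\theta^{2}}\right) e^{- \theta^{2}}}{2}, which equals f(\theta).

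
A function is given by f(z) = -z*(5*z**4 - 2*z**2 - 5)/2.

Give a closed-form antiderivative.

Any candidate F(z) must reproduce f(z) exactly when differentiated.
Check: d/dz[-5*z**6/12 + z**4/4 + 5*z**2/4] = -5*z**5/2 + z**3 + 5*z/2, which equals f(z).

An antiderivative is F(z) = -5*z**6/12 + z**4/4 + 5*z**2/4.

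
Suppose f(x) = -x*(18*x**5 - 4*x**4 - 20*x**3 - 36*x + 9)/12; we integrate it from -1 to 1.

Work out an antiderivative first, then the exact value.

Since d/dx undoes antidifferentiation here, F'(x) = f(x) is required of F(x).
F(x) = -x**2*(108*x**5 - 28*x**4 - 168*x**3 - 504*x + 189)/504 is an antiderivative of f.
Check: d/dx[-x**2*(108*x**5 - 28*x**4 - 168*x**3 - 504*x + 189)/504] = -3*x**6/2 + x**5/3 + 5*x**4/3 + 3*x**2 - 3*x/4, which equals f(x).
F(1) = 403/504; F(-1) = -725/504.
Integral = F(1) - F(-1) = 47/21.

Antiderivative: F(x) = -x**2*(108*x**5 - 28*x**4 - 168*x**3 - 504*x + 189)/504; value = 47/21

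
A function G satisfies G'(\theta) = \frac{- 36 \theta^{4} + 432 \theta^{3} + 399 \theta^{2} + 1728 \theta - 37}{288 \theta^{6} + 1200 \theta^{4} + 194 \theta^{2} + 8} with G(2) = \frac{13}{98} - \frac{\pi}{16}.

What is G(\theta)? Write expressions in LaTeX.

G(\theta) = - \frac{12 \theta^{2} \operatorname{atan}{\left(\frac{\theta}{2} \right)} - 24 \theta^{2} + 18 \theta + \operatorname{atan}{\left(\frac{\theta}{2} \right)} + 34}{4 \left(12 \theta^{2} + 1\right)}

A first test for any G(\theta): its \theta-derivative must equal the given G'(\theta).
A general antiderivative is \frac{- \frac{3 \theta}{2} - 3}{4 \theta^{2} + \frac{1}{3}} - \frac{\operatorname{atan}{\left(\frac{\theta}{2} \right)}}{4} + C.
The condition gives C = \frac{13}{98} - \frac{\pi}{16} - (- \frac{18}{49} - \frac{\pi}{16}) = \frac{1}{2}.
So G(\theta) = - \frac{12 \theta^{2} \operatorname{atan}{\left(\frac{\theta}{2} \right)} - 24 \theta^{2} + 18 \theta + \operatorname{atan}{\left(\frac{\theta}{2} \right)} + 34}{4 \left(12 \theta^{2} + 1\right)}.
Check: d/d\theta[- \frac{12 \theta^{2} \operatorname{atan}{\left(\frac{\theta}{2} \right)} - 24 \theta^{2} + 18 \theta + \operatorname{atan}{\left(\frac{\theta}{2} \right)} + 34}{4 \left(12 \theta^{2} + 1\right)}] = \frac{- 36 \theta^{4} + 432 \theta^{3} + 399 \theta^{2} + 1728 \theta - 37}{288 \theta^{6} + 1200 \theta^{4} + 194 \theta^{2} + 8} = G'(\theta).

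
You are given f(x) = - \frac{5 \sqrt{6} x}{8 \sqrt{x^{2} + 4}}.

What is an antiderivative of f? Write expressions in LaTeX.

f matches the chain-rule pattern g'(h)*h' with inner function h(x) = \frac{3 x^{2}}{2} + 6; substituting u = h(x) collapses the integral.
Check: d/dx[- \frac{5 \sqrt{\frac{3 x^{2}}{2} + 6}}{4}] = - \frac{5 \sqrt{6} x}{8 \sqrt{x^{2} + 4}} = f(x).

An antiderivative is F(x) = - \frac{5 \sqrt{\frac{3 x^{2}}{2} + 6}}{4}.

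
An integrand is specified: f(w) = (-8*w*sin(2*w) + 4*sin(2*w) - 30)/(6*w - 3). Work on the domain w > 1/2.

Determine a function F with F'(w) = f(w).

A first test for any F(w): its w-derivative must equal f(w) identically.
Check: d/dw[-5*log(w - 1/2) + 2*cos(2*w)/3] = (-8*w*sin(2*w) + 4*sin(2*w) - 30)/(6*w - 3) = f(w).

An antiderivative is F(w) = -5*log(w - 1/2) + 2*cos(2*w)/3.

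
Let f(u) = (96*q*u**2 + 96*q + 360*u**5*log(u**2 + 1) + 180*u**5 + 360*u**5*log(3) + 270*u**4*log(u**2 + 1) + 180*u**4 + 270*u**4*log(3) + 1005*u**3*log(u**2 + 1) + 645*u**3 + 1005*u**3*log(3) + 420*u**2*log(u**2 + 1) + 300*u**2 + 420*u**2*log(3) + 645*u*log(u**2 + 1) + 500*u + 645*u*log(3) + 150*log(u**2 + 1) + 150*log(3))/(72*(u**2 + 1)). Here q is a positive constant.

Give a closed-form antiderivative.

A first test for any F(u): its u-derivative must equal f(u) identically.
Check: d/du[4*q*u/3 + 5*(u**2 + u/2 + 5/3)**2*log(3*u**2 + 3)/4] = (96*q*u**2 + 96*q + 360*u**5*log(u**2 + 1) + 180*u**5 + 360*u**5*log(3) + 270*u**4*log(u**2 + 1) + 180*u**4 + 270*u**4*log(3) + 1005*u**3*log(u**2 + 1) + 645*u**3 + 1005*u**3*log(3) + 420*u**2*log(u**2 + 1) + 300*u**2 + 420*u**2*log(3) + 645*u*log(u**2 + 1) + 500*u + 645*u*log(3) + 150*log(u**2 + 1) + 150*log(3))/(72*u**2 + 72), which equals f(u).

An antiderivative is F(u) = 4*q*u/3 + 5*(u**2 + u/2 + 5/3)**2*log(3*u**2 + 3)/4.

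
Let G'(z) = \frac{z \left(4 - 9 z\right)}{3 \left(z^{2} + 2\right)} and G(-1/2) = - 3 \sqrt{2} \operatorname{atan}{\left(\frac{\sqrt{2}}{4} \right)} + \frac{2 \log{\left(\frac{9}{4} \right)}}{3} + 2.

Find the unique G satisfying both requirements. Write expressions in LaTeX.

G(z) = - 3 z + \frac{2 \log{\left(z^{2} + 2 \right)}}{3} + 3 \sqrt{2} \operatorname{atan}{\left(\frac{\sqrt{2} z}{2} \right)} + \frac{1}{2}

Recover the given G'(z) by differentiating a candidate G(z); any mismatch rules it out.
A general antiderivative is - 3 z + \frac{2 \log{\left(z^{2} + 2 \right)}}{3} + 3 \sqrt{2} \operatorname{atan}{\left(\frac{\sqrt{2} z}{2} \right)} + C.
The condition gives C = - 3 \sqrt{2} \operatorname{atan}{\left(\frac{\sqrt{2}}{4} \right)} + \frac{2 \log{\left(\frac{9}{4} \right)}}{3} + 2 - (- 3 \sqrt{2} \operatorname{atan}{\left(\frac{\sqrt{2}}{4} \right)} + \frac{2 \log{\left(\frac{9}{4} \right)}}{3} + \frac{3}{2}) = \frac{1}{2}.
So G(z) = - 3 z + \frac{2 \log{\left(z^{2} + 2 \right)}}{3} + 3 \sqrt{2} \operatorname{atan}{\left(\frac{\sqrt{2} z}{2} \right)} + \frac{1}{2}.
Check: d/dz[- 3 z + \frac{2 \log{\left(z^{2} + 2 \right)}}{3} + 3 \sqrt{2} \operatorname{atan}{\left(\frac{\sqrt{2} z}{2} \right)} + \frac{1}{2}] = \frac{- 9 z^{2} + 4 z}{3 z^{2} + 6}, which equals G'(z).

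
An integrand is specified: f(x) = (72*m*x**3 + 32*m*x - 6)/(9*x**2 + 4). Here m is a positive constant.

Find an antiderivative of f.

An antiderivative is F(x) = 4*m*x**2 - atan(3*x/2).

Check any antiderivative F(x) by computing F'(x) and comparing it with f(x).
Check: d/dx[4*m*x**2 - atan(3*x/2)] = (72*m*x**3 + 32*m*x - 6)/(9*x**2 + 4) = f(x).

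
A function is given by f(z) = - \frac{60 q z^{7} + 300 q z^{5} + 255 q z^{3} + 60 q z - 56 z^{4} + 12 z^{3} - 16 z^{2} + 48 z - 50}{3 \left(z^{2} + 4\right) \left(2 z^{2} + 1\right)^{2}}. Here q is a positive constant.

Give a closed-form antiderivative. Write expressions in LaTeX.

An antiderivative is F(z) = - \frac{5 q z^{2}}{2} + \frac{\frac{4 z}{3} + \frac{1}{2}}{z^{2} + \frac{1}{2}} + 3 \operatorname{atan}{\left(\frac{z}{2} \right)}.

Whatever form F(z) takes, F'(z) = f(z) is non-negotiable.
Check: d/dz[- \frac{5 q z^{2}}{2} + \frac{\frac{4 z}{3} + \frac{1}{2}}{z^{2} + \frac{1}{2}} + 3 \operatorname{atan}{\left(\frac{z}{2} \right)}] = \frac{- 60 q z^{7} - 300 q z^{5} - 255 q z^{3} - 60 q z + 56 z^{4} - 12 z^{3} + 16 z^{2} - 48 z + 50}{12 z^{6} + 60 z^{4} + 51 z^{2} + 12}, which equals f(z).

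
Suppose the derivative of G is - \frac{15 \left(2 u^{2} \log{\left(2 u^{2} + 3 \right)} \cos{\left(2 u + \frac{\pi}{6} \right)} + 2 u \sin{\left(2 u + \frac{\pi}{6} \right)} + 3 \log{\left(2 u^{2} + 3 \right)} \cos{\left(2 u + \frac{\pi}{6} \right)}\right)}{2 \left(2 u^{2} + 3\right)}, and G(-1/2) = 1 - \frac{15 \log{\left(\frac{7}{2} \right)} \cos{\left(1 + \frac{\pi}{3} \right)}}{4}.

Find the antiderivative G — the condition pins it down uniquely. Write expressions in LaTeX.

G(u) = - \frac{15 \log{\left(2 u^{2} + 3 \right)} \sin{\left(2 u + \frac{\pi}{6} \right)} - 4}{4}

Recognize the product-rule pattern: G'(u) = v'r + vr' with v = - \frac{15 \log{\left(2 u^{2} + 3 \right)}}{4}, r = \sin{\left(2 u + \frac{\pi}{6} \right)}, so integration by parts undoes it.
A general antiderivative is - \frac{15 \log{\left(2 u^{2} + 3 \right)} \sin{\left(2 u + \frac{\pi}{6} \right)}}{4} + C.
The condition gives C = 1 - \frac{15 \log{\left(\frac{7}{2} \right)} \cos{\left(1 + \frac{\pi}{3} \right)}}{4} - (- \frac{15 \log{\left(\frac{7}{2} \right)} \cos{\left(1 + \frac{\pi}{3} \right)}}{4}) = 1.
So G(u) = - \frac{15 \log{\left(2 u^{2} + 3 \right)} \sin{\left(2 u + \frac{\pi}{6} \right)} - 4}{4}.
Check: d/du[- \frac{15 \log{\left(2 u^{2} + 3 \right)} \sin{\left(2 u + \frac{\pi}{6} \right)} - 4}{4}] = \frac{- 30 u^{2} \log{\left(2 u^{2} + 3 \right)} \cos{\left(2 u + \frac{\pi}{6} \right)} - 30 u \sin{\left(2 u + \frac{\pi}{6} \right)} - 45 \log{\left(2 u^{2} + 3 \right)} \cos{\left(2 u + \frac{\pi}{6} \right)}}{4 u^{2} + 6}, which equals G'(u).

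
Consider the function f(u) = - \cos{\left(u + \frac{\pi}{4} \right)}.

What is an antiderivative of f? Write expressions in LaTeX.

An antiderivative is F(u) = - \sin{\left(u + \frac{\pi}{4} \right)}.

Differentiate the proposed F(u) back; it has to land on f(u) exactly.
Check: d/du[- \sin{\left(u + \frac{\pi}{4} \right)}] = - \cos{\left(u + \frac{\pi}{4} \right)} = f(u).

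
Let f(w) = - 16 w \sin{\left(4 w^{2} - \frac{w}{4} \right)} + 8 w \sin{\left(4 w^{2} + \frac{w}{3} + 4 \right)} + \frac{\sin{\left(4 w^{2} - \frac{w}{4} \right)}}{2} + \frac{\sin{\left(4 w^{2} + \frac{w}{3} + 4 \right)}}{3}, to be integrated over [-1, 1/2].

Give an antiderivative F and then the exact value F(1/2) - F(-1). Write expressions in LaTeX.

Antiderivative: F(w) = 2 \cos{\left(4 w^{2} - \frac{w}{4} \right)} - \cos{\left(4 w^{2} + \frac{w}{3} + 4 \right)}; value = - \cos{\left(\frac{31}{6} \right)} + \cos{\left(\frac{23}{3} \right)} - 2 \cos{\left(\frac{17}{4} \right)} + 2 \cos{\left(\frac{7}{8} \right)}

Integrate term by term and add the pieces.
F(w) = 2 \cos{\left(4 w^{2} - \frac{w}{4} \right)} - \cos{\left(4 w^{2} + \frac{w}{3} + 4 \right)} is an antiderivative of f.
Check: d/dw[2 \cos{\left(4 w^{2} - \frac{w}{4} \right)} - \cos{\left(4 w^{2} + \frac{w}{3} + 4 \right)}] = - 16 w \sin{\left(4 w^{2} - \frac{w}{4} \right)} + 8 w \sin{\left(4 w^{2} + \frac{w}{3} + 4 \right)} + \frac{\sin{\left(4 w^{2} - \frac{w}{4} \right)}}{2} + \frac{\sin{\left(4 w^{2} + \frac{w}{3} + 4 \right)}}{3} = f(w).
F(1/2) = - \cos{\left(\frac{31}{6} \right)} + 2 \cos{\left(\frac{7}{8} \right)}; F(-1) = 2 \cos{\left(\frac{17}{4} \right)} - \cos{\left(\frac{23}{3} \right)}.
Integral = F(1/2) - F(-1) = - \cos{\left(\frac{31}{6} \right)} + \cos{\left(\frac{23}{3} \right)} - 2 \cos{\left(\frac{17}{4} \right)} + 2 \cos{\left(\frac{7}{8} \right)}.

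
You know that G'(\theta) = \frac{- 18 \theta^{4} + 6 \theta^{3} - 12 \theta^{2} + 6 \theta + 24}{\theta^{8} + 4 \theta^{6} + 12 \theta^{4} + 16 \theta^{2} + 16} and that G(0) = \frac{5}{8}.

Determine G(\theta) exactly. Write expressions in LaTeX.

G(\theta) = \frac{3 \theta}{\frac{\theta^{4}}{2} + \theta^{2} + 2} + 1 - \frac{3}{2 \theta^{4} + 4 \theta^{2} + 8}

G'(\theta) has the shape u'v + uv' for u = \frac{1}{\frac{\theta^{4}}{2} + \theta^{2} + 2} and v = 3 \theta - \frac{3}{4} — it is the derivative of the product u*v.
A general antiderivative is \frac{3 \theta - \frac{3}{4}}{\frac{\theta^{4}}{2} + \theta^{2} + 2} + C.
The condition gives C = \frac{5}{8} - (- \frac{3}{8}) = 1.
So G(\theta) = \frac{3 \theta}{\frac{\theta^{4}}{2} + \theta^{2} + 2} + 1 - \frac{3}{2 \theta^{4} + 4 \theta^{2} + 8}.
Check: d/d\theta[\frac{3 \theta}{\frac{\theta^{4}}{2} + \theta^{2} + 2} + 1 - \frac{3}{2 \theta^{4} + 4 \theta^{2} + 8}] = \frac{- 18 \theta^{4} + 6 \theta^{3} - 12 \theta^{2} + 6 \theta + 24}{\theta^{8} + 4 \theta^{6} + 12 \theta^{4} + 16 \theta^{2} + 16} = G'(\theta).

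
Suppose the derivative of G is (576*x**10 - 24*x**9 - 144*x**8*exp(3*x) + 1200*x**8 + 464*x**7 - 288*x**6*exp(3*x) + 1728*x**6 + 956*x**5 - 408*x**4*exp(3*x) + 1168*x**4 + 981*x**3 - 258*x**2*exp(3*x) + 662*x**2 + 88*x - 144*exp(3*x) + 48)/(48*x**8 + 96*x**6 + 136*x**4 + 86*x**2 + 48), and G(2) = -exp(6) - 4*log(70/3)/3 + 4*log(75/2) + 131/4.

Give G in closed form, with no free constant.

A candidate passes only if d/dx[G] lands on the given G'(x) exactly.
A general antiderivative is 4*x**3 - x**2/4 + x - exp(3*x) - 4*log(x**4 + 3*x**2/2 + 4/3)/3 + 4*log(2*x**4 + x**2 + 3/2) - 5/4 + C.
The condition gives C = -exp(6) - 4*log(70/3)/3 + 4*log(75/2) + 131/4 - (-exp(6) - 4*log(70/3)/3 + 4*log(75/2) + 127/4) = 1.
So G(x) = 4*x**3 - x**2/4 + x - exp(3*x) - 4*log(x**4 + 3*x**2/2 + 4/3)/3 + 4*log(2*x**4 + x**2 + 3/2) - 1/4.
Check: d/dx[4*x**3 - x**2/4 + x - exp(3*x) - 4*log(x**4 + 3*x**2/2 + 4/3)/3 + 4*log(2*x**4 + x**2 + 3/2) - 1/4] = (576*x**10 - 24*x**9 - 144*x**8*exp(3*x) + 1200*x**8 + 464*x**7 - 288*x**6*exp(3*x) + 1728*x**6 + 956*x**5 - 408*x**4*exp(3*x) + 1168*x**4 + 981*x**3 - 258*x**2*exp(3*x) + 662*x**2 + 88*x - 144*exp(3*x) + 48)/(48*x**8 + 96*x**6 + 136*x**4 + 86*x**2 + 48) = G'(x).

G(x) = 4*x**3 - x**2/4 + x - exp(3*x) - 4*log(x**4 + 3*x**2/2 + 4/3)/3 + 4*log(2*x**4 + x**2 + 3/2) - 1/4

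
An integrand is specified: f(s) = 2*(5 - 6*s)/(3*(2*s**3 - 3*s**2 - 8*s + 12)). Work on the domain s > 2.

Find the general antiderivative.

F(s) = -7*log(s - 2)/6 + 16*log(s - 3/2)/21 + 17*log(s + 2)/42 + C

The denominator factors as 3*(s - 2)*(s + 2)*(2*s - 3); partial fractions split f into directly integrable pieces: 32/(21*(2*s - 3)) + 17/(42*(s + 2)) - 7/(6*(s - 2)).
Check: d/ds[-7*log(s - 2)/6 + 16*log(s - 3/2)/21 + 17*log(s + 2)/42] = (10 - 12*s)/(6*s**3 - 9*s**2 - 24*s + 36), which equals f(s).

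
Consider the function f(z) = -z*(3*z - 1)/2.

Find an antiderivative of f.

Any candidate F(z) must reproduce f(z) exactly when differentiated.
Check: d/dz[-z**3/2 + z**2/4] = -3*z**2/2 + z/2, which equals f(z).

An antiderivative is F(z) = -z**3/2 + z**2/4.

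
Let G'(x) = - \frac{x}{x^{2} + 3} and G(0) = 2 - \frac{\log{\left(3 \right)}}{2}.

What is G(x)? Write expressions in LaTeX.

G'(x) matches the chain-rule pattern g'(h)*h' with inner function h(x) = x^{2} + 3; substituting u = h(x) collapses the integral.
A general antiderivative is - \frac{\log{\left(x^{2} + 3 \right)}}{2} + C.
The condition gives C = 2 - \frac{\log{\left(3 \right)}}{2} - (- \frac{\log{\left(3 \right)}}{2}) = 2.
So G(x) = \frac{4 - \log{\left(x^{2} + 3 \right)}}{2}.
Check: d/dx[\frac{4 - \log{\left(x^{2} + 3 \right)}}{2}] = - \frac{x}{x^{2} + 3} = G'(x).

G(x) = \frac{4 - \log{\left(x^{2} + 3 \right)}}{2}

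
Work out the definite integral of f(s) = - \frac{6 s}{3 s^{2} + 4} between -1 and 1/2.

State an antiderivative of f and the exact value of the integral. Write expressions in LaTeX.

f matches the chain-rule pattern g'(h)*h' with inner function h(s) = s^{2} + \frac{4}{3}; substituting u = h(s) collapses the integral.
F(s) = - \log{\left(s^{2} + \frac{4}{3} \right)} is an antiderivative of f.
Check: d/ds[- \log{\left(s^{2} + \frac{4}{3} \right)}] = - \frac{6 s}{3 s^{2} + 4} = f(s).
F(1/2) = - \log{\left(\frac{19}{12} \right)}; F(-1) = - \log{\left(\frac{7}{3} \right)}.
Integral = F(1/2) - F(-1) = - \log{\left(\frac{19}{12} \right)} + \log{\left(\frac{7}{3} \right)}.

Antiderivative: F(s) = - \log{\left(s^{2} + \frac{4}{3} \right)}; value = - \log{\left(\frac{19}{12} \right)} + \log{\left(\frac{7}{3} \right)}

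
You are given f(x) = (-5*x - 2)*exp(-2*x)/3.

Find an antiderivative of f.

f has the shape u'v + uv' for u = 5*x/6 + 3/4 and v = exp(-2*x) — it is the derivative of the product u*v.
Check: d/dx[(10*x + 9)*exp(-2*x)/12] = (-5*x - 2)*exp(-2*x)/3 = f(x).

An antiderivative is F(x) = (10*x + 9)*exp(-2*x)/12.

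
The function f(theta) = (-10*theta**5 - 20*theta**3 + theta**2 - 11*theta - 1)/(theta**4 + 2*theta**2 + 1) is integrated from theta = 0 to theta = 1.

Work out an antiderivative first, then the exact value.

A first test for any F(theta): its theta-derivative must equal f(theta) identically.
F(theta) = -5*theta**2 + (1/2 - theta)/(theta**2 + 1) is an antiderivative of f.
Check: d/dtheta[-5*theta**2 + (1/2 - theta)/(theta**2 + 1)] = (-10*theta**5 - 20*theta**3 + theta**2 - 11*theta - 1)/(theta**4 + 2*theta**2 + 1) = f(theta).
F(1) = -21/4; F(0) = 1/2.
Integral = F(1) - F(0) = -23/4.

Antiderivative: F(theta) = -5*theta**2 + (1/2 - theta)/(theta**2 + 1); value = -23/4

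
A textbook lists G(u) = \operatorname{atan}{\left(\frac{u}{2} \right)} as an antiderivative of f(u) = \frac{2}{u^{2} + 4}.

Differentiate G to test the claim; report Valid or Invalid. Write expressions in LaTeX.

Valid: G'(u) = f(u).

d/du[G] = \frac{2}{u^{2} + 4}
This equals f(u) exactly, so the claim holds.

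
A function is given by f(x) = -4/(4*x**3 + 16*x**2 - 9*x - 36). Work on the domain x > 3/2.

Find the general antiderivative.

F(x) = -2*log(x - 3/2)/33 + 2*log(x + 3/2)/15 - 4*log(x + 4)/55 + C

Factor the denominator ((x + 4)*(2*x - 3)*(2*x + 3)) and decompose: f = 4/(15*(2*x + 3)) - 4/(33*(2*x - 3)) - 4/(55*(x + 4)); each piece integrates to a log, atan, or power term.
Check: d/dx[-2*log(x - 3/2)/33 + 2*log(x + 3/2)/15 - 4*log(x + 4)/55] = -4/(4*x**3 + 16*x**2 - 9*x - 36) = f(x).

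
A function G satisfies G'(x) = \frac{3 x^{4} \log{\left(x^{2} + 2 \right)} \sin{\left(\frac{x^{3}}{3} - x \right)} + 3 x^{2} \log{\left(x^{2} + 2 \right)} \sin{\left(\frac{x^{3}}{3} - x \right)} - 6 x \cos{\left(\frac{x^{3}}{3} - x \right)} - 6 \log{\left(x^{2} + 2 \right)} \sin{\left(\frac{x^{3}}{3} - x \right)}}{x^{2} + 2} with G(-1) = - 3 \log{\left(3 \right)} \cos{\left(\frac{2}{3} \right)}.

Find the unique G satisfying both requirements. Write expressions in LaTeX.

Recognize the product-rule pattern: G'(x) = u'v + uv' with u = - 3 \cos{\left(\frac{x^{3}}{3} - x \right)}, v = \log{\left(x^{2} + 2 \right)}, so integration by parts undoes it.
A general antiderivative is - 3 \log{\left(x^{2} + 2 \right)} \cos{\left(\frac{x^{3}}{3} - x \right)} + C.
The condition gives C = - 3 \log{\left(3 \right)} \cos{\left(\frac{2}{3} \right)} - (- 3 \log{\left(3 \right)} \cos{\left(\frac{2}{3} \right)}) = 0.
So G(x) = - 3 \log{\left(x^{2} + 2 \right)} \cos{\left(\frac{x^{3}}{3} - x \right)}.
Check: d/dx[- 3 \log{\left(x^{2} + 2 \right)} \cos{\left(\frac{x^{3}}{3} - x \right)}] = \frac{3 x^{4} \log{\left(x^{2} + 2 \right)} \sin{\left(\frac{x^{3}}{3} - x \right)} + 3 x^{2} \log{\left(x^{2} + 2 \right)} \sin{\left(\frac{x^{3}}{3} - x \right)} - 6 x \cos{\left(\frac{x^{3}}{3} - x \right)} - 6 \log{\left(x^{2} + 2 \right)} \sin{\left(\frac{x^{3}}{3} - x \right)}}{x^{2} + 2} = G'(x).

G(x) = - 3 \log{\left(x^{2} + 2 \right)} \cos{\left(\frac{x^{3}}{3} - x \right)}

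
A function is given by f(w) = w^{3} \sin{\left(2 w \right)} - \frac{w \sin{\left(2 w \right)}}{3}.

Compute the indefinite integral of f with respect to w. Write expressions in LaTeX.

Integrate term by term and add the pieces.
Check: d/dw[- \frac{w^{3} \cos{\left(2 w \right)}}{2} + \frac{3 w^{2} \sin{\left(2 w \right)}}{4} + \frac{11 w \cos{\left(2 w \right)}}{12} - \frac{11 \sin{\left(2 w \right)}}{24}] = w^{3} \sin{\left(2 w \right)} - \frac{w \sin{\left(2 w \right)}}{3} = f(w).

F(w) = - \frac{w^{3} \cos{\left(2 w \right)}}{2} + \frac{3 w^{2} \sin{\left(2 w \right)}}{4} + \frac{11 w \cos{\left(2 w \right)}}{12} - \frac{11 \sin{\left(2 w \right)}}{24} + C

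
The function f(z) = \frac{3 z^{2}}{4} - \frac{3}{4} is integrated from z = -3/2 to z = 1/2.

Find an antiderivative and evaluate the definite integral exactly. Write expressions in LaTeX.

Recover f(z) by differentiating a candidate F(z); any mismatch rules it out.
F(z) = \frac{3 z^{3} - 9 z - 20}{12} is an antiderivative of f.
Check: d/dz[\frac{3 z^{3} - 9 z - 20}{12}] = \frac{3 z^{2}}{4} - \frac{3}{4} = f(z).
F(1/2) = - \frac{193}{96}; F(-3/2) = - \frac{133}{96}.
Integral = F(1/2) - F(-3/2) = - \frac{5}{8}.

Antiderivative: F(z) = \frac{3 z^{3} - 9 z - 20}{12}; value = - \frac{5}{8}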